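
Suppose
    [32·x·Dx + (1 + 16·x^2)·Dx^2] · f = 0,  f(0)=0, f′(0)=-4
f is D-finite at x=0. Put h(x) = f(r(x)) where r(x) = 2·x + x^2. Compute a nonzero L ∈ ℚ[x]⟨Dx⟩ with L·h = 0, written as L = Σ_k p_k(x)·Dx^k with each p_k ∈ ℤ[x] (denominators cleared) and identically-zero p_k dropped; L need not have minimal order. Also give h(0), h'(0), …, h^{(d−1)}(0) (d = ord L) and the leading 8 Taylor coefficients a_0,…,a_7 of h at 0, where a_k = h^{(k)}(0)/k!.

L = (-1 + 128·x + 256·x^2 + 192·x^3 + 48·x^4)·Dx + (1 + x + 64·x^2 + 128·x^3 + 80·x^4 + 16·x^5)·Dx^2  (order 2).
h: a_k = 0, -8, -4, 512/3, 256, -32128/5, -49088/3, 1982464/7, …
ICs: h(0) = 0, h′(0) = -8.

f: a_k = 0, -4, 0, 64/3, 0, -1024/5, 0, 16384/7, …
L₀ from L_f via x↦r, Dx↦r'^{-1}Dx.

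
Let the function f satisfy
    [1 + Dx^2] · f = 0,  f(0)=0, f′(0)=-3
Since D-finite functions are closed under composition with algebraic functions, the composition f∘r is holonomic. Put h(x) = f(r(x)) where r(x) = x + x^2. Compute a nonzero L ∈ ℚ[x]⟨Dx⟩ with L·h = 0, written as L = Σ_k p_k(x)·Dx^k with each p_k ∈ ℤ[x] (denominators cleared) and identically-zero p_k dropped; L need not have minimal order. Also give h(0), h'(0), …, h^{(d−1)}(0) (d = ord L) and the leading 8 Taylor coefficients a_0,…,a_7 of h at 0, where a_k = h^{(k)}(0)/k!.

L = (1 + 6·x + 12·x^2 + 8·x^3) - 2·Dx + (1 + 2·x)·Dx^2  (order 2).
h: a_k = 0, -3, -3, 1/2, 3/2, 59/40, 3/8, -419/1680, …
ICs: h(0) = 0, h′(0) = -3.

f: a_k = 0, -3, 0, 1/2, 0, -1/40, 0, 1/1680, …
Change of var in L_f (x↦r) gives L₀.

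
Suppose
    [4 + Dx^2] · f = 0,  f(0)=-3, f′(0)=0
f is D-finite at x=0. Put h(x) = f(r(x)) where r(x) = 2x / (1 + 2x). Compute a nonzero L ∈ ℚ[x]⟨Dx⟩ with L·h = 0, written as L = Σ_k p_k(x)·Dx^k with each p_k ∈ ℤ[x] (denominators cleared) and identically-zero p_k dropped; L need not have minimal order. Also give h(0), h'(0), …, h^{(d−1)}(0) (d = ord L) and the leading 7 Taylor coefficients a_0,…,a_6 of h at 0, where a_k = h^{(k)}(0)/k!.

L = 16 + (4 + 24·x + 48·x^2 + 32·x^3)·Dx + (1 + 8·x + 24·x^2 + 32·x^3 + 16·x^4)·Dx^2  (order 2).
h: a_k = -3, 0, 24, -96, 256, -512, 9856/15, …
ICs: h(0) = -3, h′(0) = 0.

f: a_k = -3, 0, 6, 0, -2, 0, 4/15, …
L₀ from L_f via x↦r, Dx↦r'^{-1}Dx.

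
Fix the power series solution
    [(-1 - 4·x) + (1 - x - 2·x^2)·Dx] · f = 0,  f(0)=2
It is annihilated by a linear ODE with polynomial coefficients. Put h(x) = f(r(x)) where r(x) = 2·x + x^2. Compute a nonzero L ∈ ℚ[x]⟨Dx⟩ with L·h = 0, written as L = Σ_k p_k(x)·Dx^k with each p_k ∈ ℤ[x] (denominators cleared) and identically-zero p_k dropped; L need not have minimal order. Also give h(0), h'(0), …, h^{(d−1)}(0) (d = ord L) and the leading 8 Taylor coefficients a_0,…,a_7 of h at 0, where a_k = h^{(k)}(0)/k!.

L = (2 + 16·x + 8·x^2) + (-1 + 3·x + 6·x^2 + 2·x^3)·Dx  (order 1).
h: a_k = 2, 4, 26, 104, 478, 2108, 9402, 41808, …
ICs: h(0) = 2.

f: a_k = 2, 2, 6, 10, 22, 42, 86, 170, …
Change of var in L_f (x↦r) gives L₀.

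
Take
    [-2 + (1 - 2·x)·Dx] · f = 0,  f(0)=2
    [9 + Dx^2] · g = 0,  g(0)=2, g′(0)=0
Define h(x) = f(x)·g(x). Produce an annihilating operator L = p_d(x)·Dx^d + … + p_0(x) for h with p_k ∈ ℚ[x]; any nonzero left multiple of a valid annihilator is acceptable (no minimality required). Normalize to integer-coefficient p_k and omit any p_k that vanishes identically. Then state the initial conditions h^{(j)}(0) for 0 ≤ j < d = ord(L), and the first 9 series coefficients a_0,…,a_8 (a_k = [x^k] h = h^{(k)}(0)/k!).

f: a_k = 2, 4, 8, 16, 32, 64, 128, 256, 512, …
g: a_k = 2, 0, -9, 0, 27/4, 0, -81/40, 0, 729/2240, …
f·g: L₀ = L_f ⊗_s L_g, ord ≤ 1·2.
L = (-9 + 18·x) + 4·Dx + (-1 + 2·x)·Dx^2  (order 2).
h: a_k = 4, 8, -2, -4, 11/2, 11, 359/20, 359/10, 16229/224, …
ICs: h(0) = 4, h′(0) = 8.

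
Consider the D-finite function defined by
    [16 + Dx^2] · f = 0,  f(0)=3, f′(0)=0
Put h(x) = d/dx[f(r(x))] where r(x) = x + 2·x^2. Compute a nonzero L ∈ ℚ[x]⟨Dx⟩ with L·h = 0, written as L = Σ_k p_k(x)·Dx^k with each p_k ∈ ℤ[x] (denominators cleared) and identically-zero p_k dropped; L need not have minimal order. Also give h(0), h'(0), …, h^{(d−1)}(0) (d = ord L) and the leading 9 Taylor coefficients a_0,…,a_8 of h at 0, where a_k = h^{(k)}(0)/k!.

L = (64 + 256·x + 1536·x^2 + 4096·x^3 + 4096·x^4) + (-12 - 48·x)·Dx + (1 + 8·x + 16·x^2)·Dx^2  (order 2).
h: a_k = 0, -48, -288, -256, 1280, 22528/5, 28672/5, -425984/105, -835584/35, …
ICs: h(0) = 0, h′(0) = -48.

f: a_k = 3, 0, -24, 0, 32, 0, -256/15, 0, 512/105, …
L₀ from L_f via x↦r, Dx↦r'^{-1}Dx.
h=h₀': d/dx-closure on L₀ ⇒ L.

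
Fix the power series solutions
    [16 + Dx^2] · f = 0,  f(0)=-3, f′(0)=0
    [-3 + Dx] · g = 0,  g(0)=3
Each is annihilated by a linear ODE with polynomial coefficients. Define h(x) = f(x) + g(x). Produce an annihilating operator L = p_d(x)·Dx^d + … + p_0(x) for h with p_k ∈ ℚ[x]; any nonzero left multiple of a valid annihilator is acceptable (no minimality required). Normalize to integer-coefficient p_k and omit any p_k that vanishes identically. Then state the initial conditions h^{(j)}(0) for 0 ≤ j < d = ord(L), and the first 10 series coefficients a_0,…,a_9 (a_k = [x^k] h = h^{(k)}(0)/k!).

f: a_k = -3, 0, 24, 0, -32, 0, 256/15, 0, -512/105, 0, …
g: a_k = 3, 9, 27/2, 27/2, 81/8, 243/40, 243/80, 729/560, 2187/4480, 729/4480, …
h₀=f+g: left-lcm gives L₀, ord ≤ 3.
L = -48 + 16·Dx - 3·Dx^2 + Dx^3  (order 3).
h: a_k = 0, 9, 75/2, 27/2, -175/8, 243/40, 965/48, 729/560, -1685/384, 729/4480, …
ICs: h(0) = 0, h′(0) = 9, h′′(0) = 75.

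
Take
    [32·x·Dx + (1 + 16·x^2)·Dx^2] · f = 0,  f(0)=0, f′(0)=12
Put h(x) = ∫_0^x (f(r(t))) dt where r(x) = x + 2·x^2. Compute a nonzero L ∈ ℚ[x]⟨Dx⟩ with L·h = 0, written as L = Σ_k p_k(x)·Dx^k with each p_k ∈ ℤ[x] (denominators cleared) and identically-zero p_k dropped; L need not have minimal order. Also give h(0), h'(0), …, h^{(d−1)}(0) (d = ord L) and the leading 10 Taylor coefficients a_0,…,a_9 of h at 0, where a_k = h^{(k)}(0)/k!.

L = (-4 + 32·x + 256·x^2 + 768·x^3 + 768·x^4)·Dx^2 + (1 + 4·x + 16·x^2 + 128·x^3 + 320·x^4 + 256·x^5)·Dx^3  (order 3).
h: a_k = 0, 0, 6, 8, -16, -384/5, -128/5, 5632/7, 15360/7, -16384/3, …
ICs: h(0) = 0, h′(0) = 0, h′′(0) = 12.

f: a_k = 0, 12, 0, -64, 0, 3072/5, 0, -49152/7, 0, 262144/3, …
Substitute x→r, Dx→(1/r')Dx; clear ⇒ L₀.
Integrate: L := L₀·Dx.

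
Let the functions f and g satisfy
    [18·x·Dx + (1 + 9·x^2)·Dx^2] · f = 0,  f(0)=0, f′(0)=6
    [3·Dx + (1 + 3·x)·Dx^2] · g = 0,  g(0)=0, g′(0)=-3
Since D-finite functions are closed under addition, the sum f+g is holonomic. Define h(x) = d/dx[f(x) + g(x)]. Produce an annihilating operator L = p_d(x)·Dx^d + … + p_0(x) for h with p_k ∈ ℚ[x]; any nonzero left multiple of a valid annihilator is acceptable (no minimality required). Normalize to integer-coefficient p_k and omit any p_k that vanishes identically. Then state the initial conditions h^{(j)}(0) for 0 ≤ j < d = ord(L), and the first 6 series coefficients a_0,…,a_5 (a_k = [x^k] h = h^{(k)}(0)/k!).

f: a_k = 0, 6, 0, -18, 0, 486/5, …
g: a_k = 0, -3, 9/2, -9, 81/4, -243/5, …
f+g: L₀ = lclm(L_f,L_g), ord ≤ 2+2.
h=h₀': d/dx-closure on L₀ ⇒ L.
L = (-18 - 162·x + 486·x^2 + 486·x^3) + (-12 - 36·x + 972·x^3 + 972·x^4)·Dx + (-1 + 3·x + 18·x^2 + 54·x^3 + 243·x^4 + 243·x^5)·Dx^2  (order 2).
h: a_k = 3, 9, -81, 81, 243, 729, …
ICs: h(0) = 3, h′(0) = 9.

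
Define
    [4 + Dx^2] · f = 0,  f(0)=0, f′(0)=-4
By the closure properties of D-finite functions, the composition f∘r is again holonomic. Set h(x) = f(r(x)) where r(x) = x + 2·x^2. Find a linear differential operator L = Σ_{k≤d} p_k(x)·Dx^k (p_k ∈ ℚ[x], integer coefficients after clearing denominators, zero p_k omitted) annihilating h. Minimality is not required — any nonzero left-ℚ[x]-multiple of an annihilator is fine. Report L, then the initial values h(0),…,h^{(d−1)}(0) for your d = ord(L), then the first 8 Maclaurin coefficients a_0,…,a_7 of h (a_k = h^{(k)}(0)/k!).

f: a_k = 0, -4, 0, 8/3, 0, -8/15, 0, 16/315, …
h₀=f(r): pull back L_f along r ⇒ L₀.
L = (4 + 48·x + 192·x^2 + 256·x^3) - 4·Dx + (1 + 4·x)·Dx^2  (order 2).
h: a_k = 0, -4, -8, 8/3, 16, 472/15, 16, -6704/315, …
ICs: h(0) = 0, h′(0) = -4.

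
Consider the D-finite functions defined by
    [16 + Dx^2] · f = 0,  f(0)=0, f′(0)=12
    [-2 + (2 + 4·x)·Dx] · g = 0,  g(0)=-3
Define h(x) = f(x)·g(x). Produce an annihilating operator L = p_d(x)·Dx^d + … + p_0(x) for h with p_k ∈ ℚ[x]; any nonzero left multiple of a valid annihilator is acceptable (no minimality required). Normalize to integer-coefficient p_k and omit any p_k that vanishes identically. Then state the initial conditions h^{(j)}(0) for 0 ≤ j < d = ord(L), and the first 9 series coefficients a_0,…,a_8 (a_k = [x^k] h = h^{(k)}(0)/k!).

L = (19 + 64·x + 64·x^2) + (-2 - 4·x)·Dx + (1 + 4·x + 4·x^2)·Dx^2  (order 2).
h: a_k = 0, -36, -36, 114, 78, -1023/10, -603/10, 7687/140, 17/28, …
ICs: h(0) = 0, h′(0) = -36.

f: a_k = 0, 12, 0, -32, 0, 128/5, 0, -1024/105, 0, …
g: a_k = -3, -3, 3/2, -3/2, 15/8, -21/8, 63/16, -99/16, 1287/128, …
Product ⇒ symmetric product L₀, ord ≤ 2.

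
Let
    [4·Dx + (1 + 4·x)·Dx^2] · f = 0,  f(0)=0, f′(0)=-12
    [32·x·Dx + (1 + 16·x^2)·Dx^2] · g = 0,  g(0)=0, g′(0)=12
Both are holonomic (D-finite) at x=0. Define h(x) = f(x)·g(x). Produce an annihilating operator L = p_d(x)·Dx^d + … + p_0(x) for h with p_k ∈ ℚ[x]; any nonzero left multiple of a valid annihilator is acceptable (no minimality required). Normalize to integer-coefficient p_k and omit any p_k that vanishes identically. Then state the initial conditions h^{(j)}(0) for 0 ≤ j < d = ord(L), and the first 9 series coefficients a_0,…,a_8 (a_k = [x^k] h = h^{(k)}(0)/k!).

f: a_k = 0, -12, 24, -64, 192, -3072/5, 2048, -49152/7, 24576, …
g: a_k = 0, 12, 0, -64, 0, 3072/5, 0, -49152/7, 0, …
h₀=f·g: eliminate ⇒ L₀, order ≤ 2·2.
L = (1536 + 11264·x + 81920·x^2 + 638976·x^3 + 1966080·x^4 + 3407872·x^5 + 4194304·x^7)·Dx + (288 + 7936·x + 78848·x^2 + 495616·x^3 + 2228224·x^4 + 6094848·x^5 + 9175040·x^6 + 3145728·x^7 + 14680064·x^8)·Dx^2 + (48 + 1024·x + 12288·x^2 + 79872·x^3 + 368640·x^4 + 1277952·x^5 + 3145728·x^6 + 4718592·x^7 + 3145728·x^8 + 8388608·x^9)·Dx^3 + (5 + 72·x + 592·x^2 + 3584·x^3 + 16896·x^4 + 61440·x^5 + 172032·x^6 + 393216·x^7 + 589824·x^8 + 524288·x^9 + 1048576·x^10)·Dx^4  (order 4).
h: a_k = 0, 0, -144, 288, 0, 768, -53248/5, 135168/5, 0, …
ICs: h(0) = 0, h′(0) = 0, h′′(0) = -288, h′′′(0) = 1728.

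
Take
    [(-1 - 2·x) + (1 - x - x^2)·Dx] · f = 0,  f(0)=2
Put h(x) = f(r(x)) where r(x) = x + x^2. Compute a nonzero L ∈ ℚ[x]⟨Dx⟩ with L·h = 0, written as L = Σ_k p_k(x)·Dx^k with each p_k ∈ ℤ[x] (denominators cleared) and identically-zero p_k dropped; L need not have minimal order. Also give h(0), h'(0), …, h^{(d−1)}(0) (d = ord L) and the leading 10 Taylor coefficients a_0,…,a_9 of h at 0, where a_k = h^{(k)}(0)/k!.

L = (1 + 4·x + 6·x^2 + 4·x^3) + (-1 + x + 2·x^2 + 2·x^3 + x^4)·Dx  (order 1).
h: a_k = 2, 2, 6, 14, 32, 74, 172, 398, 922, 2136, …
ICs: h(0) = 2.

f: a_k = 2, 2, 4, 6, 10, 16, 26, 42, 68, 110, …
f∘r: x↦r, Dx↦Dx/r' in L_f ⇒ L₀.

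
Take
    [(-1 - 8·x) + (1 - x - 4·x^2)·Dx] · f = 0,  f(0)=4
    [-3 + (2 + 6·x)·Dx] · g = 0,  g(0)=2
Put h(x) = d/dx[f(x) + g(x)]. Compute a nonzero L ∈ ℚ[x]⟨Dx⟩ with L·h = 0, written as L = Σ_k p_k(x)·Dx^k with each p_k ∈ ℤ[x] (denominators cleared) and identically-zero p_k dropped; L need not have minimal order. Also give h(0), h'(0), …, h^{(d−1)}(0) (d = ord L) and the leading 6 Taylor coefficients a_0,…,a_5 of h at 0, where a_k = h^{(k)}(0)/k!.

L = (-594 - 4230·x - 12960·x^2 - 14400·x^3 - 17280·x^4) + (-189 - 3054·x - 16389·x^2 - 38544·x^3 - 55440·x^4 - 51840·x^5)·Dx + (46 + 350·x + 794·x^2 - 198·x^3 - 5376·x^4 - 13920·x^5 - 11520·x^6)·Dx^2  (order 2).
h: a_k = 7, 71/2, 945/8, 7019/16, 174905/128, 1066137/256, …
ICs: h(0) = 7, h′(0) = 71/2.

f: a_k = 4, 4, 20, 36, 116, 260, …
g: a_k = 2, 3, -9/4, 27/8, -405/64, 1701/128, …
Sum ⇒ L₀ = lclm(L_f,L_g) in ℚ(x)⟨Dx⟩.
Derive L from L₀ (diff closure).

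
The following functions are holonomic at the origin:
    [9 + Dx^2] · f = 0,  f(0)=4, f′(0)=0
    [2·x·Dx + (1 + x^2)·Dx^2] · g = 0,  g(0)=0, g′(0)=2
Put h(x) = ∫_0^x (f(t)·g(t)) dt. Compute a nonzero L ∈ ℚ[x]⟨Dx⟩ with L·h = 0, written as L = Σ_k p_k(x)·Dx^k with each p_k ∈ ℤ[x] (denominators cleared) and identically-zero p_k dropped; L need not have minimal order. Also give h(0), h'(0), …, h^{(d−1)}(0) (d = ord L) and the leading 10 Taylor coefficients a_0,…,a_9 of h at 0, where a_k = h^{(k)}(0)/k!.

L = (1170 + 3834·x^2 + 4779·x^4 + 2916·x^6 + 729·x^8)·Dx + (396·x + 1044·x^3 + 972·x^5 + 324·x^7)·Dx^2 + (220 + 768·x^2 + 1026·x^4 + 648·x^6 + 162·x^8)·Dx^3 + (44·x + 116·x^3 + 108·x^5 + 36·x^7)·Dx^4 + (10 + 38·x^2 + 55·x^4 + 36·x^6 + 9·x^8)·Dx^5  (order 5).
h: a_k = 0, 0, 4, 0, -29/3, 0, 203/30, 0, -1781/560, 0, …
ICs: h(0) = 0, h′(0) = 0, h′′(0) = 8, h′′′(0) = 0, h′′′′(0) = -232.

f: a_k = 4, 0, -18, 0, 27/2, 0, -81/20, 0, 729/1120, 0, …
g: a_k = 0, 2, 0, -2/3, 0, 2/5, 0, -2/7, 0, 2/9, …
L₀ := L_f ⊗_s L_g (sym. prod.), ord ≤ 4.
Integrate: L := L₀·Dx.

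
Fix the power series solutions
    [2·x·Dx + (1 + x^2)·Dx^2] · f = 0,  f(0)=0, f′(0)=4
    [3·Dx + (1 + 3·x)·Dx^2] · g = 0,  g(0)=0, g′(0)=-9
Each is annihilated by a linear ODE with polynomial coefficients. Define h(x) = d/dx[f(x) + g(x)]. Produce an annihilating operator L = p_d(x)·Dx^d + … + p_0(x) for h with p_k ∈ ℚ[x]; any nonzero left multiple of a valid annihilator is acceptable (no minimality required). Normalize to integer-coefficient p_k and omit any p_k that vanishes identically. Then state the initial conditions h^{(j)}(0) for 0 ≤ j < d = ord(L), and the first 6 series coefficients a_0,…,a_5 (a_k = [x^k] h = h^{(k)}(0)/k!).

L = (-6 - 54·x + 18·x^2 + 18·x^3) + (-20 - 12·x - 48·x^2 + 36·x^3 + 36·x^4)·Dx + (-3 - 7·x + 6·x^2 + 2·x^3 + 9·x^4 + 9·x^5)·Dx^2  (order 2).
h: a_k = -5, 27, -85, 243, -725, 2187, …
ICs: h(0) = -5, h′(0) = 27.

f: a_k = 0, 4, 0, -4/3, 0, 4/5, …
g: a_k = 0, -9, 27/2, -27, 243/4, -729/5, …
f+g: L₀ = lclm(L_f,L_g), ord ≤ 2+2.
Derive L from L₀ (diff closure).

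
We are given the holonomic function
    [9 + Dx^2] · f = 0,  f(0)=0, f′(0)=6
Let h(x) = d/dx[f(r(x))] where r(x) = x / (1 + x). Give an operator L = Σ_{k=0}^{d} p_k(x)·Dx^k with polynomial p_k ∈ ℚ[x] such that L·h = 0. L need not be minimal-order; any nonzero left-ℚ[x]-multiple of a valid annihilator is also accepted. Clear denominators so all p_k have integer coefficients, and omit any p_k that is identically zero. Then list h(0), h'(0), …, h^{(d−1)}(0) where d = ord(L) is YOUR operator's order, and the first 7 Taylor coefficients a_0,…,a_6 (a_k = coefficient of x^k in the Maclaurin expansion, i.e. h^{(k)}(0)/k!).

f: a_k = 0, 6, 0, -9, 0, 81/20, 0, …
Substitute x→r, Dx→(1/r')Dx; clear ⇒ L₀.
Derive L from L₀ (diff closure).
L = (15 + 12·x + 6·x^2) + (6 + 18·x + 18·x^2 + 6·x^3)·Dx + (1 + 4·x + 6·x^2 + 4·x^3 + x^4)·Dx^2  (order 2).
h: a_k = 6, -12, -9, 84, -879/4, 765/2, -19353/40, …
ICs: h(0) = 6, h′(0) = -12.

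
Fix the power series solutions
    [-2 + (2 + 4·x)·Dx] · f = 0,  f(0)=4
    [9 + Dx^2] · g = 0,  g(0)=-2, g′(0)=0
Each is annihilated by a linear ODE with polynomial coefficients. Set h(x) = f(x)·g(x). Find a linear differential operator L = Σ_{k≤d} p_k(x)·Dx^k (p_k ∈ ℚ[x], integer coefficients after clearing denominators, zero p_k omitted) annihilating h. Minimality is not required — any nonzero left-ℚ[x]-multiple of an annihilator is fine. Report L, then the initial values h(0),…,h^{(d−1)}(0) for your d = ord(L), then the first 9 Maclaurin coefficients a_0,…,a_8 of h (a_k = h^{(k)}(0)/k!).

f: a_k = 4, 4, -2, 2, -5/2, 7/2, -21/4, 33/4, -429/32, …
g: a_k = -2, 0, 9, 0, -27/4, 0, 81/40, 0, -729/2240, …
L₀ := L_f ⊗_s L_g (sym. prod.), ord ≤ 2.
L = (12 + 36·x + 36·x^2) + (-2 - 4·x)·Dx + (1 + 4·x + 4·x^2)·Dx^2  (order 2).
h: a_k = -8, -8, 40, 32, -40, -16, 48/5, 48/5, -312/35, …
ICs: h(0) = -8, h′(0) = -8.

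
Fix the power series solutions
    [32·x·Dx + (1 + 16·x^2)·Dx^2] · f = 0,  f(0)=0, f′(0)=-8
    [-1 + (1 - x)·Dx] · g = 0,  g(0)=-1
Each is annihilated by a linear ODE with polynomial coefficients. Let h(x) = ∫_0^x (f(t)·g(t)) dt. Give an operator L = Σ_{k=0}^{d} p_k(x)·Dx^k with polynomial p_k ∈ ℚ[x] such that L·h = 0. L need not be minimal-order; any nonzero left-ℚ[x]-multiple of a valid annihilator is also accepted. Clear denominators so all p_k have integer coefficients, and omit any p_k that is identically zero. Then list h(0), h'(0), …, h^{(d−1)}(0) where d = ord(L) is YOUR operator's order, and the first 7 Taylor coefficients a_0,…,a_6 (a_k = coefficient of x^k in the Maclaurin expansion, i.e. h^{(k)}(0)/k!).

f: a_k = 0, -8, 0, 128/3, 0, -2048/5, 0, …
g: a_k = -1, -1, -1, -1, -1, -1, -1, …
f·g: L₀ = L_f ⊗_s L_g, ord ≤ 2·1.
∫: right-multiply L₀ by Dx.
L = 32·x·Dx + (2 - 32·x + 64·x^2)·Dx^2 + (-1 + x - 16·x^2 + 16·x^3)·Dx^3  (order 3).
h: a_k = 0, 0, 4, 8/3, -26/3, -104/15, 2812/45, …
ICs: h(0) = 0, h′(0) = 0, h′′(0) = 8.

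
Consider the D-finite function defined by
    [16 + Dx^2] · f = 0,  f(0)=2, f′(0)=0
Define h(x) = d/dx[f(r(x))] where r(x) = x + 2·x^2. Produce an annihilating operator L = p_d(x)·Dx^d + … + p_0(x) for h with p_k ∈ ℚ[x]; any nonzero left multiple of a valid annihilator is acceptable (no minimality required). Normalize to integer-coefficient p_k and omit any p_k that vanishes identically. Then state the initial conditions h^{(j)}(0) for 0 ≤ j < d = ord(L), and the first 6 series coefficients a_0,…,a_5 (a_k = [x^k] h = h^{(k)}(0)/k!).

f: a_k = 2, 0, -16, 0, 64/3, 0, …
L₀ from L_f via x↦r, Dx↦r'^{-1}Dx.
h₀' ⇒ L via d/dx closure of L₀.
L = (64 + 256·x + 1536·x^2 + 4096·x^3 + 4096·x^4) + (-12 - 48·x)·Dx + (1 + 8·x + 16·x^2)·Dx^2  (order 2).
h: a_k = 0, -32, -192, -512/3, 2560/3, 45056/15, …
ICs: h(0) = 0, h′(0) = -32.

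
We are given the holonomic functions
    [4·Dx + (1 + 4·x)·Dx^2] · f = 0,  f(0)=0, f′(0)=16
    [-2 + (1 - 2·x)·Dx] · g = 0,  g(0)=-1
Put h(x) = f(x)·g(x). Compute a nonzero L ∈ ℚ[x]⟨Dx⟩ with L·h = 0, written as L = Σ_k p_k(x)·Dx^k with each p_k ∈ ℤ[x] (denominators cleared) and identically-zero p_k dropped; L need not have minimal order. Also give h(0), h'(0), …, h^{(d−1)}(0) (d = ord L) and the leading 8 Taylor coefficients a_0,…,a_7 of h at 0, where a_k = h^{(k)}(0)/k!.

L = 8 + 24·x·Dx + (-1 - 2·x + 8·x^2)·Dx^2  (order 2).
h: a_k = 0, -16, 0, -256/3, 256/3, -9728/15, 7168/5, -227328/35, …
ICs: h(0) = 0, h′(0) = -16.

f: a_k = 0, 16, -32, 256/3, -256, 4096/5, -8192/3, 65536/7, …
g: a_k = -1, -2, -4, -8, -16, -32, -64, -128, …
Product ⇒ symmetric product L₀, ord ≤ 2.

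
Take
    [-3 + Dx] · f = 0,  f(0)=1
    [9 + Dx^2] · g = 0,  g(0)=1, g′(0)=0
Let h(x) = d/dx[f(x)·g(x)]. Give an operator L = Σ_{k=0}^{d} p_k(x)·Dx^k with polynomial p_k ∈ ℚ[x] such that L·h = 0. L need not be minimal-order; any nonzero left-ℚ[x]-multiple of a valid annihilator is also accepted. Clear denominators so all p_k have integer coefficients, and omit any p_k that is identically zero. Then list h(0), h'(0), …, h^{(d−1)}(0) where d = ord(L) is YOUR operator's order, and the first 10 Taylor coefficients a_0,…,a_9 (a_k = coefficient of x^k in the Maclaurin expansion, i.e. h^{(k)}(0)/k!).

f: a_k = 1, 3, 9/2, 9/2, 27/8, 81/40, 81/80, 243/560, 729/4480, 243/4480, …
g: a_k = 1, 0, -9/2, 0, 27/8, 0, -81/80, 0, 729/4480, 0, …
L₀ := L_f ⊗_s L_g (sym. prod.), ord ≤ 2.
Derive L from L₀ (diff closure).
L = 18 - 6·Dx + Dx^2  (order 2).
h: a_k = 3, 0, -27, -54, -81/2, 0, 243/10, 729/35, 2187/280, 0, …
ICs: h(0) = 3, h′(0) = 0.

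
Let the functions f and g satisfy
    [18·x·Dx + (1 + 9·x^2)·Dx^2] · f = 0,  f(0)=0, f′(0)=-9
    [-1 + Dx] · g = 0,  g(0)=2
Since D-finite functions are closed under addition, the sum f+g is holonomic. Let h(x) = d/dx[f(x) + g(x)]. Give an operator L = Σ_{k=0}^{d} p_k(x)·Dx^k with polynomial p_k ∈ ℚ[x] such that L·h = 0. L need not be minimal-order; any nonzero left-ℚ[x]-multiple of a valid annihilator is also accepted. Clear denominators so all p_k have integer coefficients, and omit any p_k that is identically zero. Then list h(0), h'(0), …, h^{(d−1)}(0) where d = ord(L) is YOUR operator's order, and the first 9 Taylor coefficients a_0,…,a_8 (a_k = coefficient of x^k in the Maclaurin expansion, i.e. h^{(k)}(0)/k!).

L = (18 - 18·x - 486·x^2 - 162·x^3) + (-19 + 468·x^2 - 81·x^4)·Dx + (1 + 18·x + 18·x^2 + 162·x^3 + 81·x^4)·Dx^2  (order 2).
h: a_k = -7, 2, 82, 1/3, -8747/12, 1/60, 2361961/360, 1/2520, -1190427839/20160, …
ICs: h(0) = -7, h′(0) = 2.

f: a_k = 0, -9, 0, 27, 0, -729/5, 0, 6561/7, 0, …
g: a_k = 2, 2, 1, 1/3, 1/12, 1/60, 1/360, 1/2520, 1/20160, …
h₀=f+g: left-lcm gives L₀, ord ≤ 3.
Derive L from L₀ (diff closure).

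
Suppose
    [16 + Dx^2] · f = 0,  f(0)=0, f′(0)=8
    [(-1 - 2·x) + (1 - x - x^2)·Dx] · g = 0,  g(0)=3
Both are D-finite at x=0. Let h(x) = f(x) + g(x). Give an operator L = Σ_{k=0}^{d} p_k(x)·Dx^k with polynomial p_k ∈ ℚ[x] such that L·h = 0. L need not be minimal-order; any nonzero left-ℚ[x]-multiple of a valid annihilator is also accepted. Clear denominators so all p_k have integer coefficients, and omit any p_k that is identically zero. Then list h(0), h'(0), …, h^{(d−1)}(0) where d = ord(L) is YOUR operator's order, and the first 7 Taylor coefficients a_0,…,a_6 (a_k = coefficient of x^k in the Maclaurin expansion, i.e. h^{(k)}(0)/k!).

f: a_k = 0, 8, 0, -64/3, 0, 256/15, 0, …
g: a_k = 3, 3, 6, 9, 15, 24, 39, …
L₀ := lclm(L_f,L_g); ord L₀ ≤ 2+1.
L = (-272 - 384·x + 352·x^2 - 192·x^3 - 640·x^4 - 256·x^5) + (160 - 368·x - 32·x^2 + 544·x^3 - 48·x^4 - 384·x^5 - 128·x^6)·Dx + (-17 - 24·x + 22·x^2 - 12·x^3 - 40·x^4 - 16·x^5)·Dx^2 + (10 - 23·x - 2·x^2 + 34·x^3 - 3·x^4 - 24·x^5 - 8·x^6)·Dx^3  (order 3).
h: a_k = 3, 11, 6, -37/3, 15, 616/15, 39, …
ICs: h(0) = 3, h′(0) = 11, h′′(0) = 12.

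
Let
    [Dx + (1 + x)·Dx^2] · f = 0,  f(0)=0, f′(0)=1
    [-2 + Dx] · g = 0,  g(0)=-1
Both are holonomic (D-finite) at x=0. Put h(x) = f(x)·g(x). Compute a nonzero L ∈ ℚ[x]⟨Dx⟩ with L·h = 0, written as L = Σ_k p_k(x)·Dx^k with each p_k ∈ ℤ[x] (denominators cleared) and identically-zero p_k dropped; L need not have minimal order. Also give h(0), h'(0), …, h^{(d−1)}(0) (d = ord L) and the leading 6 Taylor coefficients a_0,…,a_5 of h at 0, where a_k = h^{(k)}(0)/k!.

f: a_k = 0, 1, -1/2, 1/3, -1/4, 1/5, …
g: a_k = -1, -2, -2, -4/3, -2/3, -4/15, …
f·g: L₀ = L_f ⊗_s L_g, ord ≤ 2·1.
L = (2 + 4·x) + (-3 - 4·x)·Dx + (1 + x)·Dx^2  (order 2).
h: a_k = 0, -1, -3/2, -4/3, -3/4, -11/30, …
ICs: h(0) = 0, h′(0) = -1.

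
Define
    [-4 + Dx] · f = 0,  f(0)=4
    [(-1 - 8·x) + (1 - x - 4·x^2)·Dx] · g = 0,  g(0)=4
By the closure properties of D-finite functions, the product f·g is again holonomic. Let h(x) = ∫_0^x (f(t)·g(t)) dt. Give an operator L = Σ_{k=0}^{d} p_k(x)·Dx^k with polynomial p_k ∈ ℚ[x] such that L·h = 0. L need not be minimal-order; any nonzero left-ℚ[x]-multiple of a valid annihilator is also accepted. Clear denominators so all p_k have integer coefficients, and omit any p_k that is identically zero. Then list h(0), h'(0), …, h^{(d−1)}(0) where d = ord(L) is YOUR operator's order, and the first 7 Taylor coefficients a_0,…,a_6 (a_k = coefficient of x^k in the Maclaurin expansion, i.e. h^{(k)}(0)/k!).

L = (5 + 4·x - 16·x^2)·Dx + (-1 + x + 4·x^2)·Dx^2  (order 2).
h: a_k = 0, 16, 40, 272/3, 572/3, 6064/15, 39064/45, …
ICs: h(0) = 0, h′(0) = 16.

f: a_k = 4, 16, 32, 128/3, 128/3, 512/15, 1024/45, …
g: a_k = 4, 4, 20, 36, 116, 260, 724, …
h₀=f·g: eliminate ⇒ L₀, order ≤ 1·1.
Integrate: L := L₀·Dx.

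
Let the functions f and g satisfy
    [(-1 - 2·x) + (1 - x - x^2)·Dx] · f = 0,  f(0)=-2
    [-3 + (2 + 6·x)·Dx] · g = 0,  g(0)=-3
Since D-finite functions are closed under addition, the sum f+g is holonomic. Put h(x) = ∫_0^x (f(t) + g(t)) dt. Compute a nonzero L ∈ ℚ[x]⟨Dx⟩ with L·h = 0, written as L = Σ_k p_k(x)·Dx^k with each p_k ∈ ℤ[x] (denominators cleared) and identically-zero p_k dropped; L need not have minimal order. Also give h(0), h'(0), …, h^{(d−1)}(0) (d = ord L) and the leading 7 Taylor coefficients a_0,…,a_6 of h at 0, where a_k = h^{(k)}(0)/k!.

L = (-33 - 117·x - 117·x^2 - 90·x^3)·Dx + (25 + 102·x + 303·x^2 + 378·x^3 + 225·x^4)·Dx^2 + (2 - 22·x - 90·x^2 + 38·x^3 + 198·x^4 + 90·x^5)·Dx^3  (order 3).
h: a_k = 0, -5, -13/4, -5/24, -177/64, -13/128, -9199/1536, …
ICs: h(0) = 0, h′(0) = -5, h′′(0) = -13/2.

f: a_k = -2, -2, -4, -6, -10, -16, -26, …
g: a_k = -3, -9/2, 27/8, -81/16, 1215/128, -5103/256, 45927/1024, …
L₀ := lclm(L_f,L_g); ord L₀ ≤ 1+1.
∫: right-multiply L₀ by Dx.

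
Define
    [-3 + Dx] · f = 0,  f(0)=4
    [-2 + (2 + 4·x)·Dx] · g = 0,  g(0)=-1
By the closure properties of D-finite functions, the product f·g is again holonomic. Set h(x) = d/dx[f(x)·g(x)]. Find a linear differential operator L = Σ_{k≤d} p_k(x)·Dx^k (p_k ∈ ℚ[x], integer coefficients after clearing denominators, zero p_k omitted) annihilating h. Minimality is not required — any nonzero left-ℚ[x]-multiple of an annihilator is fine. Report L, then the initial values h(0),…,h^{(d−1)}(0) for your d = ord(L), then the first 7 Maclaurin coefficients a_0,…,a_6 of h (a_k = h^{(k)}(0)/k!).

f: a_k = 4, 12, 18, 18, 27/2, 81/10, 81/20, …
g: a_k = -1, -1, 1/2, -1/2, 5/8, -7/8, 21/16, …
L₀ := L_f ⊗_s L_g (sym. prod.), ord ≤ 1.
Differentiate: ansatz ord ≤ ord L₀ ⇒ L.
L = (7 + 24·x + 18·x^2) + (-2 - 7·x - 6·x^2)·Dx  (order 1).
h: a_k = -16, -56, -96, -104, -88, -252/5, -192/5, …
ICs: h(0) = -16.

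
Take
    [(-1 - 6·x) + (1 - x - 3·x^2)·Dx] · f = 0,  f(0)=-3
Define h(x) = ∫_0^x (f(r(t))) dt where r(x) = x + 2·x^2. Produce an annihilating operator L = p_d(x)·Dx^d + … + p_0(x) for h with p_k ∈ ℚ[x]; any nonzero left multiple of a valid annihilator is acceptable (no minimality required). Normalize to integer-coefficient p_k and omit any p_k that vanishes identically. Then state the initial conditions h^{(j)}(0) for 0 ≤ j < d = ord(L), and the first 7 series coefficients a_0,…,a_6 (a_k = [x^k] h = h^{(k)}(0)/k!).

f: a_k = -3, -3, -12, -21, -57, -120, -291, …
Change of var in L_f (x↦r) gives L₀.
h=∫h₀ ⇒ L = L₀·Dx.
L = (1 + 10·x + 36·x^2 + 48·x^3)·Dx + (-1 + x + 5·x^2 + 12·x^3 + 12·x^4)·Dx^2  (order 2).
h: a_k = 0, -3, -3/2, -6, -69/4, -231/5, -138, …
ICs: h(0) = 0, h′(0) = -3.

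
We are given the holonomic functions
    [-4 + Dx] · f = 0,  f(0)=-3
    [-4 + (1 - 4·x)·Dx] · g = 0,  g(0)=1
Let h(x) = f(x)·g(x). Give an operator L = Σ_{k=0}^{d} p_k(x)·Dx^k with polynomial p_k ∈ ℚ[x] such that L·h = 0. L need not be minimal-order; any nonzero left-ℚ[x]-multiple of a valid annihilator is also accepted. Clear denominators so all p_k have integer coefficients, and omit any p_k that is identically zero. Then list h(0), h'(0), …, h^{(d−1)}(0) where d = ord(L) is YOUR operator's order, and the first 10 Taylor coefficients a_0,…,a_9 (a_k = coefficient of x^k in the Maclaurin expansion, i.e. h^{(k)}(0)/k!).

f: a_k = -3, -12, -24, -32, -32, -128/5, -256/15, -1024/105, -512/105, -2048/945, …
g: a_k = 1, 4, 16, 64, 256, 1024, 4096, 16384, 65536, 262144, …
L₀ := L_f ⊗_s L_g (sym. prod.), ord ≤ 1.
L = (8 - 16·x) + (-1 + 4·x)·Dx  (order 1).
h: a_k = -3, -24, -120, -512, -2080, -41728/5, -500992/15, -2805760/21, -56115712/105, -404033536/189, …
ICs: h(0) = -3.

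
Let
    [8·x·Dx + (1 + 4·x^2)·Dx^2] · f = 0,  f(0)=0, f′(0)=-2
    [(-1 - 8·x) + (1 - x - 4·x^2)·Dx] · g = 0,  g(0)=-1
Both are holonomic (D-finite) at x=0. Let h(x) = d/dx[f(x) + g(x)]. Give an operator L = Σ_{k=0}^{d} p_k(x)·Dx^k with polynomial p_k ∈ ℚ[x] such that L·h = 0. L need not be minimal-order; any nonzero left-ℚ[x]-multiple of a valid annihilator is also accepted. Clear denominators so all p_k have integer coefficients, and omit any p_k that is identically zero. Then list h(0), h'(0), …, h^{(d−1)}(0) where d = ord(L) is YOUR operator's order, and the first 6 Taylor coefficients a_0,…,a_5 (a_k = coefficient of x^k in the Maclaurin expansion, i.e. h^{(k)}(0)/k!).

f: a_k = 0, -2, 0, 8/3, 0, -32/5, …
g: a_k = -1, -1, -5, -9, -29, -65, …
L₀ := lclm(L_f,L_g); ord L₀ ≤ 2+1.
Differentiate: ansatz ord ≤ ord L₀ ⇒ L.
L = (40 - 160·x - 2272·x^2 - 4608·x^3 - 16896·x^4 - 6144·x^6) + (-31 - 264·x - 364·x^2 - 2208·x^3 - 4160·x^4 - 12800·x^5 - 768·x^6 - 6144·x^7)·Dx + (5 + 11·x + 80·x^2 - 116·x^3 - 80·x^4 - 704·x^5 - 1536·x^6 - 256·x^7 - 1024·x^8)·Dx^2  (order 2).
h: a_k = -3, -10, -19, -116, -357, -1086, …
ICs: h(0) = -3, h′(0) = -10.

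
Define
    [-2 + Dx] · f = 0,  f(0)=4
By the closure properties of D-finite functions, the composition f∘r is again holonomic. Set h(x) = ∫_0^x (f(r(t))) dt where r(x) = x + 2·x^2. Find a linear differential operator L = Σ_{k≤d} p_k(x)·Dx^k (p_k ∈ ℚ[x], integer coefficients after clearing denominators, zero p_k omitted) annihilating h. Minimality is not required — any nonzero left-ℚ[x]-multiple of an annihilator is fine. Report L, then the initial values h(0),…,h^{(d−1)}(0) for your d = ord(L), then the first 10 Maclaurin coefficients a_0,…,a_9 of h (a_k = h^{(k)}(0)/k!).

L = (-2 - 8·x)·Dx + Dx^2  (order 2).
h: a_k = 0, 4, 4, 8, 28/3, 40/3, 72/5, 5296/315, 5212/315, 15832/945, …
ICs: h(0) = 0, h′(0) = 4.

f: a_k = 4, 8, 8, 16/3, 8/3, 16/15, 16/45, 32/315, 8/315, 16/2835, …
L₀ from L_f via x↦r, Dx↦r'^{-1}Dx.
Integrate: L := L₀·Dx.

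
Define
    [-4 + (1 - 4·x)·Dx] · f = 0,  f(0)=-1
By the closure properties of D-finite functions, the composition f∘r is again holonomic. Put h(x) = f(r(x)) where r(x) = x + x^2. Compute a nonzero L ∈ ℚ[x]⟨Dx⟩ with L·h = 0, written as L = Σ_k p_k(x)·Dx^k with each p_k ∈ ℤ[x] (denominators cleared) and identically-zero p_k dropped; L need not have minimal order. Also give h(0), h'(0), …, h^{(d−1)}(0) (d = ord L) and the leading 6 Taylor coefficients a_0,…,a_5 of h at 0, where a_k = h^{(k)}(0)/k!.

L = (4 + 8·x) + (-1 + 4·x + 4·x^2)·Dx  (order 1).
h: a_k = -1, -4, -20, -96, -464, -2240, …
ICs: h(0) = -1.

f: a_k = -1, -4, -16, -64, -256, -1024, …
h₀=f(r): pull back L_f along r ⇒ L₀.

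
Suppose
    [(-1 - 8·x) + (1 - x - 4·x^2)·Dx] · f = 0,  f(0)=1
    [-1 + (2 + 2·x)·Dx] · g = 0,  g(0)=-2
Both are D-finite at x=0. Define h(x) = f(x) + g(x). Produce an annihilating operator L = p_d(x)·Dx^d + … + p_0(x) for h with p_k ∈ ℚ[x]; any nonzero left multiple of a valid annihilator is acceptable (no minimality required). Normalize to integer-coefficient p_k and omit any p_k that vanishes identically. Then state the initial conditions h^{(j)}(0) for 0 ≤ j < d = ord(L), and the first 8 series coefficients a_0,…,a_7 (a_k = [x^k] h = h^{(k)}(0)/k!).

f: a_k = 1, 1, 5, 9, 29, 65, 181, 441, …
g: a_k = -2, -1, 1/4, -1/8, 5/64, -7/128, 21/512, -33/1024, …
Sum ⇒ L₀ = lclm(L_f,L_g) in ℚ(x)⟨Dx⟩.
L = (-21 - 75·x - 228·x^2 - 160·x^3) + (41 + 174·x + 609·x^2 + 872·x^3 + 400·x^4)·Dx + (-2 - 38·x - 30·x^2 + 198·x^3 + 352·x^4 + 160·x^5)·Dx^2  (order 2).
h: a_k = -1, 0, 21/4, 71/8, 1861/64, 8313/128, 92693/512, 451551/1024, …
ICs: h(0) = -1, h′(0) = 0.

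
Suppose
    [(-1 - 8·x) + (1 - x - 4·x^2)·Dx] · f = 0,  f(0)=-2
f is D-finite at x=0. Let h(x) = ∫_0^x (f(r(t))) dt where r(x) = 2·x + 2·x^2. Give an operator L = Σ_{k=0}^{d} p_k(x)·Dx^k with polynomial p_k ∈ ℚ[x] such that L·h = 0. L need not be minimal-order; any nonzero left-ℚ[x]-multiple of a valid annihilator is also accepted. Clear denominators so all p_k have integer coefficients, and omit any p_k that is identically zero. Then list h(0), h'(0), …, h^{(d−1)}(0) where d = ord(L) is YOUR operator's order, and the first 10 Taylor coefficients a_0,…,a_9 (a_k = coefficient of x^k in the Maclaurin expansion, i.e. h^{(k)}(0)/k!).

f: a_k = -2, -2, -10, -18, -58, -130, -362, -882, -2330, -5858, …
Change of var in L_f (x↦r) gives L₀.
Integrate: L := L₀·Dx.
L = (2 + 36·x + 96·x^2 + 64·x^3)·Dx + (-1 + 2·x + 18·x^2 + 32·x^3 + 16·x^4)·Dx^2  (order 2).
h: a_k = 0, -2, -2, -44/3, -56, -280, -1384, -49680/7, -37152, -1776800/9, …
ICs: h(0) = 0, h′(0) = -2.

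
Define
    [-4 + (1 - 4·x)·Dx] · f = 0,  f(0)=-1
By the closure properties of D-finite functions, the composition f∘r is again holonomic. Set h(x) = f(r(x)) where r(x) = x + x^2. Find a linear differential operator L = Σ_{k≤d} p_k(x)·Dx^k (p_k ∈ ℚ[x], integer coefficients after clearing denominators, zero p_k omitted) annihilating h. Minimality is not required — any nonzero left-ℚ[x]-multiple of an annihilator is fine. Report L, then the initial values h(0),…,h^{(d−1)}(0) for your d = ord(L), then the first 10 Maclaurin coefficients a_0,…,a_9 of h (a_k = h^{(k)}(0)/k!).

f: a_k = -1, -4, -16, -64, -256, -1024, -4096, -16384, -65536, -262144, …
L₀ from L_f via x↦r, Dx↦r'^{-1}Dx.
L = (4 + 8·x) + (-1 + 4·x + 4·x^2)·Dx  (order 1).
h: a_k = -1, -4, -20, -96, -464, -2240, -10816, -52224, -252160, -1217536, …
ICs: h(0) = -1.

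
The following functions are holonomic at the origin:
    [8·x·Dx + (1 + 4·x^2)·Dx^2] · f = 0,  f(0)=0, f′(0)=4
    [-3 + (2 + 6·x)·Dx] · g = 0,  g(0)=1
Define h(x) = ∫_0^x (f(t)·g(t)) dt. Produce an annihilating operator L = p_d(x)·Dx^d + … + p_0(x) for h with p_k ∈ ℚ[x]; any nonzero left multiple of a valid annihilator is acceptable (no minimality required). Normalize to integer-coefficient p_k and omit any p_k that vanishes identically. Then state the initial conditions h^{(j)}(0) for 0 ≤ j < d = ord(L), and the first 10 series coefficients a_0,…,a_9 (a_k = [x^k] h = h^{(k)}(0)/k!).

f: a_k = 0, 4, 0, -16/3, 0, 64/5, 0, -256/7, 0, 1024/9, …
g: a_k = 1, 3/2, -9/8, 27/16, -405/128, 1701/256, -15309/1024, 72171/2048, -2814669/32768, 14073345/65536, …
Sym-product of L_f,L_g gives L₀ (≤ ord 2).
Integrate: L := L₀·Dx.
L = (27 - 48·x - 36·x^2)·Dx + (-12 - 4·x + 144·x^2 + 144·x^3)·Dx^2 + (4 + 24·x + 52·x^2 + 96·x^3 + 144·x^4)·Dx^3  (order 3).
h: a_k = 0, 0, 2, 2, -59/24, -1/4, 983/960, 11769/2240, -841319/71680, 431659/53760, …
ICs: h(0) = 0, h′(0) = 0, h′′(0) = 4.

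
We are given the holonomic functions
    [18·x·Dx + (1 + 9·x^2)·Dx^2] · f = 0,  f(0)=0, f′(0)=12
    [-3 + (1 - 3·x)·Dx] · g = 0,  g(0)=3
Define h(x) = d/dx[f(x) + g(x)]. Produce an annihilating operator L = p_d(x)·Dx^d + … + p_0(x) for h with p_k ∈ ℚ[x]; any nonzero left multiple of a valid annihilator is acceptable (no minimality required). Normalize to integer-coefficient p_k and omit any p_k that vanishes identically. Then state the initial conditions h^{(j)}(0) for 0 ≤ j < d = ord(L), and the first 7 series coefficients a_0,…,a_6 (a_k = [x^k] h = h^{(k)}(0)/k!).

L = (18 - 216·x - 486·x^2) + (-12 + 18·x - 108·x^2 - 486·x^3)·Dx + (1 - 81·x^4)·Dx^2  (order 2).
h: a_k = 21, 54, 135, 972, 4617, 13122, 37179, …
ICs: h(0) = 21, h′(0) = 54.

f: a_k = 0, 12, 0, -36, 0, 972/5, 0, …
g: a_k = 3, 9, 27, 81, 243, 729, 2187, …
f+g: L₀ = lclm(L_f,L_g), ord ≤ 2+1.
Differentiate: ansatz ord ≤ ord L₀ ⇒ L.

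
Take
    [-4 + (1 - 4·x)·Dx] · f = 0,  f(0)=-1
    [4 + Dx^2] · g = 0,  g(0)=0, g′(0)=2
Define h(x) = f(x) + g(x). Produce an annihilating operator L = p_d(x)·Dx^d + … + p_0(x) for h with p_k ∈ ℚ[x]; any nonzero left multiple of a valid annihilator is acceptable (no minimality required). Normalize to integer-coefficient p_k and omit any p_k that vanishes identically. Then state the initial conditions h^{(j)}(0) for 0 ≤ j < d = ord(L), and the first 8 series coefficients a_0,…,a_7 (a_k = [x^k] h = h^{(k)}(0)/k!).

L = (400 - 128·x + 256·x^2) + (-36 + 176·x - 192·x^2 + 256·x^3)·Dx + (100 - 32·x + 64·x^2)·Dx^2 + (-9 + 44·x - 48·x^2 + 64·x^3)·Dx^3  (order 3).
h: a_k = -1, -2, -16, -196/3, -256, -15356/15, -4096, -5160968/315, …
ICs: h(0) = -1, h′(0) = -2, h′′(0) = -32.

f: a_k = -1, -4, -16, -64, -256, -1024, -4096, -16384, …
g: a_k = 0, 2, 0, -4/3, 0, 4/15, 0, -8/315, …
f+g: L₀ = lclm(L_f,L_g), ord ≤ 1+2.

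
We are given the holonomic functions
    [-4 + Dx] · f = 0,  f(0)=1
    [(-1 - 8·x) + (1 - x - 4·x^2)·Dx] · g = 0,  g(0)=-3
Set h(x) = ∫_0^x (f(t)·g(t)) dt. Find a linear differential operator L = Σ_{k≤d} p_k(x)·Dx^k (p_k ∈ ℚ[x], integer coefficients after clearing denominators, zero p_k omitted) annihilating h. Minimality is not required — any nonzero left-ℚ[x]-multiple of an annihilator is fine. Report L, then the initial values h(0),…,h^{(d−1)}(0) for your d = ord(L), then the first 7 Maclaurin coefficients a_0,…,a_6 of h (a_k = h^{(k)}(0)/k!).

f: a_k = 1, 4, 8, 32/3, 32/3, 128/15, 256/45, …
g: a_k = -3, -3, -15, -27, -87, -195, -543, …
f·g: L₀ = L_f ⊗_s L_g, ord ≤ 1·1.
∫: right-multiply L₀ by Dx.
L = (5 + 4·x - 16·x^2)·Dx + (-1 + x + 4·x^2)·Dx^2  (order 2).
h: a_k = 0, -3, -15/2, -17, -143/4, -379/5, -4883/30, …
ICs: h(0) = 0, h′(0) = -3.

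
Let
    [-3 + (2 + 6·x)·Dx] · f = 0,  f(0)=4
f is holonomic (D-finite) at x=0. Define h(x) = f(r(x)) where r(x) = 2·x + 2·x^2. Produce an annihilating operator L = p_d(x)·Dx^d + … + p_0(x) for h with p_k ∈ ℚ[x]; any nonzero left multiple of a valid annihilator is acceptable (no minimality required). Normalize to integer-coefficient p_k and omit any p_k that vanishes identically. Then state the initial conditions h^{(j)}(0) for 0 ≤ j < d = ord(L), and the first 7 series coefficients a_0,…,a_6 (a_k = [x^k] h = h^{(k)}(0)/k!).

L = (-3 - 6·x) + (1 + 6·x + 6·x^2)·Dx  (order 1).
h: a_k = 4, 12, -6, 18, -117/2, 405/2, -2943/4, …
ICs: h(0) = 4.

f: a_k = 4, 6, -9/2, 27/4, -405/32, 1701/64, -15309/256, …
Change of var in L_f (x↦r) gives L₀.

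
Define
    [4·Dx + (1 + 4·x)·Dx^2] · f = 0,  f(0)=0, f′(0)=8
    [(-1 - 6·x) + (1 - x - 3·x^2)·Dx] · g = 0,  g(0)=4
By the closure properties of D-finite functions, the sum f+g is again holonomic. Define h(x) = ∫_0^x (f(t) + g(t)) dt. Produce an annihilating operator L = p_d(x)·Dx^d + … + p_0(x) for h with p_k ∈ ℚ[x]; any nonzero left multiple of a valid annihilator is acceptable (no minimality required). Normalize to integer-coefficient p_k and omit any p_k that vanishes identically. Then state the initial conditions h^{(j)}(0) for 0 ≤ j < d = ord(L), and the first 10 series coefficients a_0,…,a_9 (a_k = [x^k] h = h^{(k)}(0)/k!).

f: a_k = 0, 8, -16, 128/3, -128, 2048/5, -4096/3, 32768/7, -16384, 524288/9, …
g: a_k = 4, 4, 16, 28, 76, 160, 388, 868, 2032, 4636, …
Sum ⇒ L₀ = lclm(L_f,L_g) in ℚ(x)⟨Dx⟩.
h=∫₀ˣh₀: take L = L₀·Dx.
L = (-212 - 1072·x - 3144·x^2 - 2160·x^3 - 2592·x^4)·Dx^2 + (-5 - 248·x - 1922·x^2 - 4308·x^3 - 4464·x^4 - 4320·x^5)·Dx^3 + (6 + 53·x + 108·x^2 - 110·x^3 - 519·x^4 - 1044·x^5 - 864·x^6)·Dx^4  (order 4).
h: a_k = 0, 4, 6, 0, 53/3, -52/5, 1424/15, -2932/21, 9711/14, -4784/3, …
ICs: h(0) = 0, h′(0) = 4, h′′(0) = 12, h′′′(0) = 0.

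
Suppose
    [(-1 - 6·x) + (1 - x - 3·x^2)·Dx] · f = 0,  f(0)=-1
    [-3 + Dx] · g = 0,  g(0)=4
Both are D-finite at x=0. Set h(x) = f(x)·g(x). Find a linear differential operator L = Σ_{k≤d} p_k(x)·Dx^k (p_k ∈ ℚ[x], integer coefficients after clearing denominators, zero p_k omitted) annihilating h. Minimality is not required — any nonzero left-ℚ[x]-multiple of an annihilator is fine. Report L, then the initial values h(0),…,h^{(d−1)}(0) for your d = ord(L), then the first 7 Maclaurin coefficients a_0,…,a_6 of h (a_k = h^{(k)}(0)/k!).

f: a_k = -1, -1, -4, -7, -19, -40, -97, …
g: a_k = 4, 12, 18, 18, 27/2, 81/10, 81/20, …
Product ⇒ symmetric product L₀, ord ≤ 1.
L = (4 + 3·x - 9·x^2) + (-1 + x + 3·x^2)·Dx  (order 1).
h: a_k = -4, -16, -46, -112, -527/2, -3038/5, -28043/20, …
ICs: h(0) = -4.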